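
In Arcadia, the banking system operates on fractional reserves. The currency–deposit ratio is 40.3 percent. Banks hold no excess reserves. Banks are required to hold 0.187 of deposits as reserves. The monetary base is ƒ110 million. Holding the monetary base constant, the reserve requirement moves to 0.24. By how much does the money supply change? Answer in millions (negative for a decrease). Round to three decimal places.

-21.561 million

Initially m₁ = (1 + 0.403) / (0.187 + 0.403) ≈ 2.3779661, so M₁ = 2.3779661 × 110 ≈ 261.5763 million.
After the change m₂ = (1 + 0.403) / (0.24 + 0.403) ≈ 2.1819596, so M₂ = 2.1819596 × 110 ≈ 240.0156 million.
ΔM = M₂ − M₁ = 240.0156 − 261.5763 = -21.5607 million.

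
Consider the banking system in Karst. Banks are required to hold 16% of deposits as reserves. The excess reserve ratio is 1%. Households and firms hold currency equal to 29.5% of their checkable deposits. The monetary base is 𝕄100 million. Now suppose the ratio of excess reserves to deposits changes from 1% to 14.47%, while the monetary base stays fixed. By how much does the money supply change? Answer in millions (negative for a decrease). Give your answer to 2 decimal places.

Initially m₁ = (1 + 0.295) / (0.16 + 0.01 + 0.295) ≈ 2.78495, so M₁ = 2.78495 × 100 = 278.495 million.
After the change m₂ = (1 + 0.295) / (0.16 + 0.1447 + 0.295) ≈ 2.15941, so M₂ = 2.15941 × 100 = 215.941 million.
ΔM = M₂ − M₁ = 215.941 − 278.495 = -62.554 million.

-62.55 million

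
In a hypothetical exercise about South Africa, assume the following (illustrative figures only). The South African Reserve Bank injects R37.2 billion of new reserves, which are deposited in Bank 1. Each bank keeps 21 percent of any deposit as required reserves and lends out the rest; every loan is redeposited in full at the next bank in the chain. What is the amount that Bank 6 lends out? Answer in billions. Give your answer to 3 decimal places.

Each bank lends a fraction (1 − rr) = 0.7900 of the deposit it receives, so Bank 6 receives 37.2·0.7900^5 and lends 37.2·0.7900^6 ≈ 9.0429 billion.

R9.043 billion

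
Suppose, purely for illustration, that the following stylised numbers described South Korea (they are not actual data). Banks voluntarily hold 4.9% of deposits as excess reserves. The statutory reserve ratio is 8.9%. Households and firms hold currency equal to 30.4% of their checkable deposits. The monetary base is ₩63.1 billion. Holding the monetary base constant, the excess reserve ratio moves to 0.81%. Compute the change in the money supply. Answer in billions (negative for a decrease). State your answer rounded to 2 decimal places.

₩18.98 billion

Initially m₁ = (1 + 0.304) / (0.089 + 0.049 + 0.304) ≈ 2.95023, so M₁ = 2.95023 × 63.1 ≈ 186.1595 billion.
After the change m₂ = (1 + 0.304) / (0.089 + 0.0081 + 0.304) ≈ 3.25106, so M₂ = 3.25106 × 63.1 ≈ 205.1419 billion.
ΔM = M₂ − M₁ = 205.1419 − 186.1595 = 18.9824 billion.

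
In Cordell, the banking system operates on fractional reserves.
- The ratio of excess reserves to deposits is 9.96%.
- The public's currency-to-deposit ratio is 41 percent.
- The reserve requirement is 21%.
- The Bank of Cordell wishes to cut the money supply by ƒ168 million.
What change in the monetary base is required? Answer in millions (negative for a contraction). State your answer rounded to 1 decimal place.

The money multiplier is m = (1 + c) / (rr + e + c) = (1 + 0.41) / (0.21 + 0.0996 + 0.41) ≈ 1.95942.
ΔMB = ΔM / m = (−168) / 1.95942 ≈ -85.7397 million.

-85.7 million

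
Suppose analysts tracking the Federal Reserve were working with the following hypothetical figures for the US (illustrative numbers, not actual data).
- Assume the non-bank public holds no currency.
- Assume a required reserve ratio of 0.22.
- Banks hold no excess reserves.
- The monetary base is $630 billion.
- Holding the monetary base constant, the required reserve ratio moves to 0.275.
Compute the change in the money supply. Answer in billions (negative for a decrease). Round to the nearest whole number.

-573 billion

Initially m₁ = 1 / (0.22) ≈ 4.5455, so M₁ = 4.5455 × 630 = 2863.665 billion.
After the change m₂ = 1 / (0.275) ≈ 3.6364, so M₂ = 3.6364 × 630 = 2290.932 billion.
ΔM = M₂ − M₁ = 2290.932 − 2863.665 = -572.733 billion.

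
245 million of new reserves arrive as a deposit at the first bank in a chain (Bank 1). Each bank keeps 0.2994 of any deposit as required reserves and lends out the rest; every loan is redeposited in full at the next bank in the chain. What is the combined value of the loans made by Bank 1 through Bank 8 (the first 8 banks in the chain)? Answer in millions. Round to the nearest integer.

540 million

Bank i lends (1 − rr)^i of the original deposit: Bank 1 lends 245·0.7006 = 171.6470, Bank 2 lends 245·0.7006² ≈ 120.2559, and so on.
Summing a geometric series: total = 245·[0.7006·(1 − 0.7006^8) / (1 − 0.7006)] ≈ 540.0262 million.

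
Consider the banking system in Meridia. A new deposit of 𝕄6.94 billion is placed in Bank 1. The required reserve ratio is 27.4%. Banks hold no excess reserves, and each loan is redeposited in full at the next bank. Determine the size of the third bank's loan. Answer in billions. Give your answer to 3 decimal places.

Each bank lends a fraction (1 − rr) = 0.7260 of the deposit it receives, so Bank 3 receives 6.94·0.7260^2 and lends 6.94·0.7260^3 ≈ 2.6556 billion.

𝕄2.656 billion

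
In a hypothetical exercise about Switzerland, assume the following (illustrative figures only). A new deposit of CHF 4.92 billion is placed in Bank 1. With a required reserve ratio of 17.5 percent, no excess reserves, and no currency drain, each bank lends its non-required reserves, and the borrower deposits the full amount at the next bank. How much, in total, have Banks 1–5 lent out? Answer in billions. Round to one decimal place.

Bank i lends (1 − rr)^i of the original deposit: Bank 1 lends 4.92·0.8250 = 4.0590, Bank 2 lends 4.92·0.8250² ≈ 3.3487, and so on.
Summing a geometric series: total = 4.92·[0.8250·(1 − 0.8250^5) / (1 − 0.8250)] ≈ 14.3299 billion.

CHF 14.3 billion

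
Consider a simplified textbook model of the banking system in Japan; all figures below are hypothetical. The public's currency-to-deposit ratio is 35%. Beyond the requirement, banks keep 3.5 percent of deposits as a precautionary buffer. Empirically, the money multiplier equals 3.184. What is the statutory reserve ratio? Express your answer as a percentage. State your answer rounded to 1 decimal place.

Using m = 3.184. Since m = (1 + c)/(c + rr + e), the denominator satisfies c + rr + e = (1 + c)/m = (1 + 0.35) / 3.184 ≈ 0.423995.
With c = 0.35 and e = 0.035, the statutory reserve ratio is 0.423995 − 0.35 − 0.035 = 0.038995.

3.9%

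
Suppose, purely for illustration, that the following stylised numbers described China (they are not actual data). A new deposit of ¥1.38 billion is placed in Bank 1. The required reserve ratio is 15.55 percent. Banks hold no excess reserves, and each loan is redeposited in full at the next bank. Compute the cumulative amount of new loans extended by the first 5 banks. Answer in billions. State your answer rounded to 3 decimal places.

Bank i lends (1 − rr)^i of the original deposit: Bank 1 lends 1.38·0.8445 ≈ 1.1654, Bank 2 lends 1.38·0.8445² ≈ 0.9842, and so on.
Summing a geometric series: total = 1.38·[0.8445·(1 − 0.8445^5) / (1 − 0.8445)] ≈ 4.2754 billion.

¥4.275 billion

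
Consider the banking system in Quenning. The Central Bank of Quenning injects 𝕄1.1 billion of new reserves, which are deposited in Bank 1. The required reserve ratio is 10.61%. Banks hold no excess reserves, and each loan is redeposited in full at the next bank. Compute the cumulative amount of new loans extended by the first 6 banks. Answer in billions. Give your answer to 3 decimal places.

Bank i lends (1 − rr)^i of the original deposit: Bank 1 lends 1.1·0.8939 ≈ 0.9833, Bank 2 lends 1.1·0.8939² ≈ 0.8790, and so on.
Summing a geometric series: total = 1.1·[0.8939·(1 − 0.8939^6) / (1 − 0.8939)] ≈ 4.5393 billion.

𝕄4.539 billion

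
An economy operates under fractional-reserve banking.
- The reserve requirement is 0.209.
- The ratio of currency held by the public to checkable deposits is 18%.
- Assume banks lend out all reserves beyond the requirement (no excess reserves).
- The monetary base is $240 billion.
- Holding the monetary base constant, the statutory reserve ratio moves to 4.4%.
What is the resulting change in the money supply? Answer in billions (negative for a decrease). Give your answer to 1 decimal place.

$536.3 billion

Initially m₁ = (1 + 0.18) / (0.209 + 0.18) ≈ 3.03342, so M₁ = 3.03342 × 240 = 728.0208 billion.
After the change m₂ = (1 + 0.18) / (0.044 + 0.18) ≈ 5.26786, so M₂ = 5.26786 × 240 = 1264.2864 billion.
ΔM = M₂ − M₁ = 1264.2864 − 728.0208 = 536.2656 billion.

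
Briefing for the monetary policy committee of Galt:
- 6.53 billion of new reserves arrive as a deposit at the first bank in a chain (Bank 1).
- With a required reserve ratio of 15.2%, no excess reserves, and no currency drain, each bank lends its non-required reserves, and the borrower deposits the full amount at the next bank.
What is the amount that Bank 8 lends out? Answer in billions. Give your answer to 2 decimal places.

Each bank lends a fraction (1 − rr) = 0.8480 of the deposit it receives, so Bank 8 receives 6.53·0.8480^7 and lends 6.53·0.8480^8 ≈ 1.7461 billion.

1.75 billion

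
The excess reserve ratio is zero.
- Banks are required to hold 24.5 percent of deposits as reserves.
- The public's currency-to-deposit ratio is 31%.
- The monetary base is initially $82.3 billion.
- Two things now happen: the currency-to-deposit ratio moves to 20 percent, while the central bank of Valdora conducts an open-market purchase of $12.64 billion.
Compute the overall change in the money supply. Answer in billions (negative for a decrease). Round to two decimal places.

$61.76 billion

Before: m₁ = (1 + 0.31) / (0.245 + 0.31) ≈ 2.36036, MB₁ = 82.3, so M₁ = 2.36036 × 82.3 ≈ 194.2576 billion.
After: m₂ = (1 + 0.2) / (0.245 + 0.2) ≈ 2.69663, MB₂ = 82.3 + 12.64 = 94.94, so M₂ = 2.69663 × 94.94 ≈ 256.0181 billion.
ΔM = M₂ − M₁ = 256.0181 − 194.2576 = 61.7605 billion.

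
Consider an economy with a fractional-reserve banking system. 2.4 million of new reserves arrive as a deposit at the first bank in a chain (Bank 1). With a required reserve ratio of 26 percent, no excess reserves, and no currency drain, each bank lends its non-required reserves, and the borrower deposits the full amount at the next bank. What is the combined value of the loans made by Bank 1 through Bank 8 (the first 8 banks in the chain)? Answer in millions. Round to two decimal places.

6.22 million

Bank i lends (1 − rr)^i of the original deposit: Bank 1 lends 2.4·0.7400 = 1.7760, Bank 2 lends 2.4·0.7400² ≈ 1.3142, and so on.
Summing a geometric series: total = 2.4·[0.7400·(1 − 0.7400^8) / (1 − 0.7400)] ≈ 6.2166 million.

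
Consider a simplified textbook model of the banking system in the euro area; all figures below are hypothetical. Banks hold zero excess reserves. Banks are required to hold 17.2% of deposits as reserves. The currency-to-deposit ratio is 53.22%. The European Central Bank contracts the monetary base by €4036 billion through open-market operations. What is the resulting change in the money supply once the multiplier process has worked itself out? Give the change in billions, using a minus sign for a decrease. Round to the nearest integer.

The money multiplier is m = (1 + c) / (rr + c) = (1 + 0.5322) / (0.172 + 0.5322) ≈ 2.17580.
The sale removes 4036 billion of base, so ΔM = m × ΔMB = 2.17580 × (−4036) = -8781.5288 billion.

-8782 billion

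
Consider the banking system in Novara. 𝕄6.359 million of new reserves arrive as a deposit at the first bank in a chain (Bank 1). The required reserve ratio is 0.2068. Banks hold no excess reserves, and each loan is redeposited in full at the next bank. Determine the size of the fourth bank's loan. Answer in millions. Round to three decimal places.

𝕄2.517 million

Each bank lends a fraction (1 − rr) = 0.7932 of the deposit it receives, so Bank 4 receives 6.359·0.7932^3 and lends 6.359·0.7932^4 ≈ 2.5172 million.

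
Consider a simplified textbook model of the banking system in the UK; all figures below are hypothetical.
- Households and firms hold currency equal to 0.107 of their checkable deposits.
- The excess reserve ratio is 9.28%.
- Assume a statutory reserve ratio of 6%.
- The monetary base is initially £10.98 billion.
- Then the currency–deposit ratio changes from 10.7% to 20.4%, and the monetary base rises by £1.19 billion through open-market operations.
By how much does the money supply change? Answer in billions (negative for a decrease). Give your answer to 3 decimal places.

-5.719 billion

Before: m₁ = (1 + 0.107) / (0.06 + 0.0928 + 0.107) ≈ 4.260970, MB₁ = 10.98, so M₁ = 4.260970 × 10.98 ≈ 46.7855 billion.
After: m₂ = (1 + 0.204) / (0.06 + 0.0928 + 0.204) ≈ 3.374439, MB₂ = 10.98 + 1.19 = 12.17, so M₂ = 3.374439 × 12.17 ≈ 41.0669 billion.
ΔM = M₂ − M₁ = 41.0669 − 46.7855 = -5.7186 billion.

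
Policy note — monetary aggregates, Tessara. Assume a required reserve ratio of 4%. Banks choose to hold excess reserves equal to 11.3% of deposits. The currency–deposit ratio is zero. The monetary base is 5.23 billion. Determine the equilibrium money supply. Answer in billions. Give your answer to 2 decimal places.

The money multiplier is m = 1 / (rr + e) = 1 / (0.04 + 0.113) ≈ 6.5359.
So M = m × MB = 6.5359 × 5.23 ≈ 34.1828 billion.

34.18 billion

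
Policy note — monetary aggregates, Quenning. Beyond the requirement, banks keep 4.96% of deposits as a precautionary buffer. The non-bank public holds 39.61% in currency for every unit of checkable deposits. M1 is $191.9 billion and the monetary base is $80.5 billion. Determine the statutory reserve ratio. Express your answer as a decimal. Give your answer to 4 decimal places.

0.1399

Using m = M/MB = 191.9/80.5 ≈ 2.383851. Since m = (1 + c)/(c + rr + e), the denominator satisfies c + rr + e = (1 + c)/m = (1 + 0.3961) / 2.383851 ≈ 0.585649.
With c = 0.3961 and e = 0.0496, the statutory reserve ratio is 0.585649 − 0.3961 − 0.0496 = 0.139949.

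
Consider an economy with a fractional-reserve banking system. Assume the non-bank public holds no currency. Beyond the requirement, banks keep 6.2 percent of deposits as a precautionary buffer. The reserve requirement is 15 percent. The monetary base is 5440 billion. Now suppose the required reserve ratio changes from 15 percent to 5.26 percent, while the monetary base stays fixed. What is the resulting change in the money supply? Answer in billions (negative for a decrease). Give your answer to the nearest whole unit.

21809 billion

Initially m₁ = 1 / (0.15 + 0.062) ≈ 4.71698, so M₁ = 4.71698 × 5440 = 25660.3712 billion.
After the change m₂ = 1 / (0.0526 + 0.062) ≈ 8.72600, so M₂ = 8.72600 × 5440 = 47469.44 billion.
ΔM = M₂ − M₁ = 47469.44 − 25660.3712 = 21809.0688 billion.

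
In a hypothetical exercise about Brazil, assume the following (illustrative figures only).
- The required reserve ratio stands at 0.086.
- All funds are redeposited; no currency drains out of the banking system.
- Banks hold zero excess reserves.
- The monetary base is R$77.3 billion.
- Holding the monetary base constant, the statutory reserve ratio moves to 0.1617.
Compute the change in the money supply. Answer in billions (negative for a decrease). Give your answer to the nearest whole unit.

Initially m₁ = 1 / (0.086) ≈ 11.6279, so M₁ = 11.6279 × 77.3 ≈ 898.8367 billion.
After the change m₂ = 1 / (0.1617) ≈ 6.1843, so M₂ = 6.1843 × 77.3 ≈ 478.0464 billion.
ΔM = M₂ − M₁ = 478.0464 − 898.8367 = -420.7903 billion.

-421 billion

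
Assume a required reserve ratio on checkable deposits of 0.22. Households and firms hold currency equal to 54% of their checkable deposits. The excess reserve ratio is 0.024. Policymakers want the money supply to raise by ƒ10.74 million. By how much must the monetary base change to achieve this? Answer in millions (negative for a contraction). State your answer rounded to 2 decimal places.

The money multiplier is m = (1 + c) / (rr + e + c) = (1 + 0.54) / (0.22 + 0.024 + 0.54) ≈ 1.96429.
ΔMB = ΔM / m = (+10.74) / 1.96429 ≈ 5.4676 million.

ƒ5.47 million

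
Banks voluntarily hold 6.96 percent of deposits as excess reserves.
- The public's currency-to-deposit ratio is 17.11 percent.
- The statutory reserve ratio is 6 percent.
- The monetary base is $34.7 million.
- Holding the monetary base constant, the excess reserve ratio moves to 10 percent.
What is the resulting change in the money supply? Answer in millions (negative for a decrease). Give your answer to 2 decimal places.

Initially m₁ = (1 + 0.1711) / (0.06 + 0.0696 + 0.1711) ≈ 3.89458, so M₁ = 3.89458 × 34.7 ≈ 135.1419 million.
After the change m₂ = (1 + 0.1711) / (0.06 + 0.1 + 0.1711) ≈ 3.53700, so M₂ = 3.53700 × 34.7 = 122.7339 million.
ΔM = M₂ − M₁ = 122.7339 − 135.1419 = -12.408 million.

-12.41 million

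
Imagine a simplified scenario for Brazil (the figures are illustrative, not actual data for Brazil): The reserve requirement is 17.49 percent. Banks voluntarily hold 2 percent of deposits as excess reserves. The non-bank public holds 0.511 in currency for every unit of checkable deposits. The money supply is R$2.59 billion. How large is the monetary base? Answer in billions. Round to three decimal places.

The money multiplier is m = (1 + c) / (rr + e + c) = (1 + 0.511) / (0.1749 + 0.02 + 0.511) ≈ 2.14053.
MB = M / m = 2.59 / 2.14053 ≈ 1.21 billion.

R$1.210 billion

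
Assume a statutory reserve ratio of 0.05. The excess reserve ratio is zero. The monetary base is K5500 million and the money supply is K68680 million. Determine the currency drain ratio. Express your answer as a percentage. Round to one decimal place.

3.3%

Using m = M/MB = 68680/5500 ≈ 12.487273. From m = (1 + c)/(c + rr + e), rearranging gives 1 + c = m·(c + rr + e), so c·(1 − m) = m·(rr + e) − 1.
Hence c = [m·(rr + e) − 1]/(1 − m) = [12.487273 × (0.05 + 0) − 1] / (1 − 12.487273) ≈ 0.032700.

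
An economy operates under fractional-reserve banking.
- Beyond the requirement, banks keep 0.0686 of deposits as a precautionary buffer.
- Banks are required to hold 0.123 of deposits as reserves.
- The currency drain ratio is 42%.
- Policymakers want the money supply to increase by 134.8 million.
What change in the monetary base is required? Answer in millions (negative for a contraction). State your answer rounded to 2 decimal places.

58.06 million

The money multiplier is m = (1 + c) / (rr + e + c) = (1 + 0.42) / (0.123 + 0.0686 + 0.42) ≈ 2.321779.
ΔMB = ΔM / m = (+134.8) / 2.321779 ≈ 58.0589 million.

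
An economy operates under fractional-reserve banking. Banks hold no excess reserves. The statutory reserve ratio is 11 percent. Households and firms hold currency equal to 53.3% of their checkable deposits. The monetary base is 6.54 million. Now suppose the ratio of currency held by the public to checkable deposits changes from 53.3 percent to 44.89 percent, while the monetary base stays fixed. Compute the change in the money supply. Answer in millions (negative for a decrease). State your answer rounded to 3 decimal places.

Initially m₁ = (1 + 0.533) / (0.11 + 0.533) ≈ 2.38414, so M₁ = 2.38414 × 6.54 ≈ 15.5923 million.
After the change m₂ = (1 + 0.4489) / (0.11 + 0.4489) ≈ 2.59241, so M₂ = 2.59241 × 6.54 ≈ 16.9544 million.
ΔM = M₂ − M₁ = 16.9544 − 15.5923 = 1.3621 million.

1.362 million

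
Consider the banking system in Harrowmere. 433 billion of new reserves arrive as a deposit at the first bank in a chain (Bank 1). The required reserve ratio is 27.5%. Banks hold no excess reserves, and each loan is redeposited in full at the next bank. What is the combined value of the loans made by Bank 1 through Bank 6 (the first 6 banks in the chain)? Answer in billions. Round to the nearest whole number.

Bank i lends (1 − rr)^i of the original deposit: Bank 1 lends 433·0.7250 = 313.9250, Bank 2 lends 433·0.7250² ≈ 227.5956, and so on.
Summing a geometric series: total = 433·[0.7250·(1 − 0.7250^6) / (1 − 0.7250)] ≈ 975.7696 billion.

976 billion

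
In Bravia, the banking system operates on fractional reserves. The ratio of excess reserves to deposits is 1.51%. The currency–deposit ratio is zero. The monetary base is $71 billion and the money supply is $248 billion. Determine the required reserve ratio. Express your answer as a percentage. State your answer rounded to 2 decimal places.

Using m = M/MB = 248/71 ≈ 3.492958. Since m = (1 + c)/(c + rr + e), the denominator satisfies c + rr + e = (1 + c)/m = (1 + 0) / 3.492958 ≈ 0.286290.
With c = 0 and e = 0.0151, the required reserve ratio is 0.286290 − 0 − 0.0151 = 0.27119.

27.12%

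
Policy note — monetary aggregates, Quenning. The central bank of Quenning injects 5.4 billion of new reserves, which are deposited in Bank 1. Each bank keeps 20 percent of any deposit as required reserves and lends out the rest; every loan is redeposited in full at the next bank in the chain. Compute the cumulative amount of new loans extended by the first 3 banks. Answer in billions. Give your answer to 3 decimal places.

10.541 billion

Bank i lends (1 − rr)^i of the original deposit: Bank 1 lends 5.4·0.8000 = 4.3200, Bank 2 lends 5.4·0.8000² = 3.4560, and so on.
Summing a geometric series: total = 5.4·[0.8000·(1 − 0.8000^3) / (1 − 0.8000)] = 10.5408 billion.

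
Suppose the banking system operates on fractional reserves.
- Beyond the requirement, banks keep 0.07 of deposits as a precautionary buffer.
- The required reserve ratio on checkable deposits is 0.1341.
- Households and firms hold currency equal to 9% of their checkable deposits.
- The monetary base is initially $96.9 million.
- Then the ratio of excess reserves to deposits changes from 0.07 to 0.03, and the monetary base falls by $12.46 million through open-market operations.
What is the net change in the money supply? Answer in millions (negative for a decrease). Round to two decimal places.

$3.09 million

Before: m₁ = (1 + 0.09) / (0.1341 + 0.07 + 0.09) ≈ 3.70622, MB₁ = 96.9, so M₁ = 3.70622 × 96.9 ≈ 359.1327 million.
After: m₂ = (1 + 0.09) / (0.1341 + 0.03 + 0.09) ≈ 4.28965, MB₂ = 96.9 − 12.46 = 84.44, so M₂ = 4.28965 × 84.44 ≈ 362.218 million.
ΔM = M₂ − M₁ = 362.218 − 359.1327 = 3.0853 million.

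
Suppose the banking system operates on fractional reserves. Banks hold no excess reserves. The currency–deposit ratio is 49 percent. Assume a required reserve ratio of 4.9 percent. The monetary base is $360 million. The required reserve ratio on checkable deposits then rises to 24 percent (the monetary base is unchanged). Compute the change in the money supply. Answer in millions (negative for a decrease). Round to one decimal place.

-260.4 million

Initially m₁ = (1 + 0.49) / (0.049 + 0.49) ≈ 2.76438, so M₁ = 2.76438 × 360 = 995.1768 million.
After the change m₂ = (1 + 0.49) / (0.24 + 0.49) ≈ 2.04110, so M₂ = 2.04110 × 360 = 734.796 million.
ΔM = M₂ − M₁ = 734.796 − 995.1768 = -260.3808 million.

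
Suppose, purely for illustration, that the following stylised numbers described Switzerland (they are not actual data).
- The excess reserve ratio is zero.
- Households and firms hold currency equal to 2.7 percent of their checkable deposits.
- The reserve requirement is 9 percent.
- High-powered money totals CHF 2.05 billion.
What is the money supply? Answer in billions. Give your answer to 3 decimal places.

CHF 17.994 billion

The money multiplier is m = (1 + c) / (rr + c) = (1 + 0.027) / (0.09 + 0.027) ≈ 8.77778.
So M = m × MB = 8.77778 × 2.05 ≈ 17.9944 billion.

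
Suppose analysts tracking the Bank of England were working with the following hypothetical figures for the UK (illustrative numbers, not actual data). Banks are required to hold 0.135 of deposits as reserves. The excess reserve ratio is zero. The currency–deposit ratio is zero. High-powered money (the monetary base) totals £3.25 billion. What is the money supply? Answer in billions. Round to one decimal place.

£24.1 billion

With no currency drain or excess reserves, the money multiplier is m = 1/rr = 1/0.135 ≈ 7.4074.
Money supply M = m × MB = 7.4074 × 3.25 ≈ 24.074 billion.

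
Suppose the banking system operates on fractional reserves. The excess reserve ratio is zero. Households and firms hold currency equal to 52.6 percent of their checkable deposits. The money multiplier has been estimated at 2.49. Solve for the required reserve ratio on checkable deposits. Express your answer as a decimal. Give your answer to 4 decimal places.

0.0869

Using m = 2.49. Since m = (1 + c)/(c + rr + e), the denominator satisfies c + rr + e = (1 + c)/m = (1 + 0.526) / 2.49 ≈ 0.612851.
With c = 0.526 and e = 0, the required reserve ratio on checkable deposits is 0.612851 − 0.526 − 0 = 0.086851.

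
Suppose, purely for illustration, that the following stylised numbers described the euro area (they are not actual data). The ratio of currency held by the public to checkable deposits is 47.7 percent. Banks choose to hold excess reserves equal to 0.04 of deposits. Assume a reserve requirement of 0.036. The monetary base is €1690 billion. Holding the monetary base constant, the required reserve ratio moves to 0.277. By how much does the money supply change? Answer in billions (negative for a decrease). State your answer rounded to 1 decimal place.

Initially m₁ = (1 + 0.477) / (0.036 + 0.04 + 0.477) ≈ 2.670886, so M₁ = 2.670886 × 1690 ≈ 4513.7973 billion.
After the change m₂ = (1 + 0.477) / (0.277 + 0.04 + 0.477) ≈ 1.860202, so M₂ = 1.860202 × 1690 ≈ 3143.7414 billion.
ΔM = M₂ − M₁ = 3143.7414 − 4513.7973 = -1370.0559 billion.

-1370.1 billion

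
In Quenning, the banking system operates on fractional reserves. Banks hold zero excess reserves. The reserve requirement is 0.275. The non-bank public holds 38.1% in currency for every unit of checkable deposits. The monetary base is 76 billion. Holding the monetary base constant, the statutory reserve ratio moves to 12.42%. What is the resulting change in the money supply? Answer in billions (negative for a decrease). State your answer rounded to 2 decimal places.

47.76 billion

Initially m₁ = (1 + 0.381) / (0.275 + 0.381) ≈ 2.10518, so M₁ = 2.10518 × 76 ≈ 159.9937 billion.
After the change m₂ = (1 + 0.381) / (0.1242 + 0.381) ≈ 2.73357, so M₂ = 2.73357 × 76 ≈ 207.7513 billion.
ΔM = M₂ − M₁ = 207.7513 − 159.9937 = 47.7576 billion.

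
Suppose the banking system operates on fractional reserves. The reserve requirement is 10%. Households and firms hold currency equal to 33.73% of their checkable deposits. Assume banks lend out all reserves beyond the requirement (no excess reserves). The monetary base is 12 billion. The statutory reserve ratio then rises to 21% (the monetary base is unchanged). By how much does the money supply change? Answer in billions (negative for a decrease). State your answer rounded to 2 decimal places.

Initially m₁ = (1 + 0.3373) / (0.1 + 0.3373) ≈ 3.05808, so M₁ = 3.05808 × 12 ≈ 36.697 billion.
After the change m₂ = (1 + 0.3373) / (0.21 + 0.3373) ≈ 2.44345, so M₂ = 2.44345 × 12 = 29.3214 billion.
ΔM = M₂ − M₁ = 29.3214 − 36.697 = -7.3756 billion.

-7.38 billion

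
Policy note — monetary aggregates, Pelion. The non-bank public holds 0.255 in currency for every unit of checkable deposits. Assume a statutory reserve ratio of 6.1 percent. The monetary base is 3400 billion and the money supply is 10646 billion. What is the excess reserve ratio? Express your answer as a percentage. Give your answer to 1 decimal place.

Using m = M/MB = 10646/3400 ≈ 3.131176. Since m = (1 + c)/(c + rr + e), the denominator satisfies c + rr + e = (1 + c)/m = (1 + 0.255) / 3.131176 ≈ 0.400808.
With c = 0.255 and rr = 0.061, the excess reserve ratio is 0.400808 − 0.255 − 0.061 = 0.084808.

8.5%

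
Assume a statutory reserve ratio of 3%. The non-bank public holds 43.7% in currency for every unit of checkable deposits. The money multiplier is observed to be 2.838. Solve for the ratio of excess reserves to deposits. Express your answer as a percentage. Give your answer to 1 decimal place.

3.9%

Using m = 2.838. Since m = (1 + c)/(c + rr + e), the denominator satisfies c + rr + e = (1 + c)/m = (1 + 0.437) / 2.838 ≈ 0.506342.
With c = 0.437 and rr = 0.03, the ratio of excess reserves to deposits is 0.506342 − 0.437 − 0.03 = 0.039342.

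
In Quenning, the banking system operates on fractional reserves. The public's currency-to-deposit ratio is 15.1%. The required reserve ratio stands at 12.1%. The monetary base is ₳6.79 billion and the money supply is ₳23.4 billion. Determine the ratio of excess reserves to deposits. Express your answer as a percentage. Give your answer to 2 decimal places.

6.20%

Using m = M/MB = 23.4/6.79 ≈ 3.446244. Since m = (1 + c)/(c + rr + e), the denominator satisfies c + rr + e = (1 + c)/m = (1 + 0.151) / 3.446244 ≈ 0.333987.
With c = 0.151 and rr = 0.121, the ratio of excess reserves to deposits is 0.333987 − 0.151 − 0.121 = 0.061987.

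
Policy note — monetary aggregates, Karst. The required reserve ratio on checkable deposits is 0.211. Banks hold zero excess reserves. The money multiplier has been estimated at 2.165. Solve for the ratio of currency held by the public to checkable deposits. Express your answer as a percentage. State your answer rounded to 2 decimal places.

Using m = 2.165. From m = (1 + c)/(c + rr + e), rearranging gives 1 + c = m·(c + rr + e), so c·(1 − m) = m·(rr + e) − 1.
Hence c = [m·(rr + e) − 1]/(1 − m) = [2.165 × (0.211 + 0) − 1] / (1 − 2.165) ≈ 0.466253.

46.63%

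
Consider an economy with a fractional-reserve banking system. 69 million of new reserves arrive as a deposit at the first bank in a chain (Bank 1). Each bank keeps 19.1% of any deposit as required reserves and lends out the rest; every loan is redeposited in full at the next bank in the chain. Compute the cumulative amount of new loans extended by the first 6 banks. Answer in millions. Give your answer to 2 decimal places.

Bank i lends (1 − rr)^i of the original deposit: Bank 1 lends 69·0.8090 = 55.8210, Bank 2 lends 69·0.8090² ≈ 45.1592, and so on.
Summing a geometric series: total = 69·[0.8090·(1 − 0.8090^6) / (1 − 0.8090)] ≈ 210.3242 million.

210.32 million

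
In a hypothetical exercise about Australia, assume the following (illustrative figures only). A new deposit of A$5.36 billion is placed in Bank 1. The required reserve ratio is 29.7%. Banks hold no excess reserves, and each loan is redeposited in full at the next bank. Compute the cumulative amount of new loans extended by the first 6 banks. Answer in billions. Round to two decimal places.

A$11.16 billion

Bank i lends (1 − rr)^i of the original deposit: Bank 1 lends 5.36·0.7030 ≈ 3.7681, Bank 2 lends 5.36·0.7030² ≈ 2.6490, and so on.
Summing a geometric series: total = 5.36·[0.7030·(1 − 0.7030^6) / (1 − 0.7030)] ≈ 11.1557 billion.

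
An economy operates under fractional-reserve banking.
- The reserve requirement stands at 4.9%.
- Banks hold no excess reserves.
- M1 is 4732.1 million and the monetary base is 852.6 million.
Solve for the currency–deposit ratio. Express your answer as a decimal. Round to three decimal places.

0.160

Using m = M/MB = 4732.1/852.6 ≈ 5.550199. From m = (1 + c)/(c + rr + e), rearranging gives 1 + c = m·(c + rr + e), so c·(1 − m) = m·(rr + e) − 1.
Hence c = [m·(rr + e) − 1]/(1 − m) = [5.550199 × (0.049 + 0) − 1] / (1 − 5.550199) ≈ 0.160002.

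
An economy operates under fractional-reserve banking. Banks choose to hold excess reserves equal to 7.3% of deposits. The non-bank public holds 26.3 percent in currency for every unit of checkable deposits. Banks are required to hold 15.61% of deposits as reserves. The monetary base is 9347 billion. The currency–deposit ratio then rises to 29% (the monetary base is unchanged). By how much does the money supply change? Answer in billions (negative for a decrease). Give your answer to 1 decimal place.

-761.6 billion

Initially m₁ = (1 + 0.263) / (0.1561 + 0.073 + 0.263) ≈ 2.566552, so M₁ = 2.566552 × 9347 ≈ 23989.5615 billion.
After the change m₂ = (1 + 0.29) / (0.1561 + 0.073 + 0.29) ≈ 2.485070, so M₂ = 2.485070 × 9347 ≈ 23227.9493 billion.
ΔM = M₂ − M₁ = 23227.9493 − 23989.5615 = -761.6122 billion.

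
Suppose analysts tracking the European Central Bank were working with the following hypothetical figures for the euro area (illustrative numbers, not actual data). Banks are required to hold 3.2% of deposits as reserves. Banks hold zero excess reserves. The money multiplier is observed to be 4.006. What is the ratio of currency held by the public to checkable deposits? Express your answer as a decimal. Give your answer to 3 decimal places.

0.290

Using m = 4.006. From m = (1 + c)/(c + rr + e), rearranging gives 1 + c = m·(c + rr + e), so c·(1 − m) = m·(rr + e) − 1.
Hence c = [m·(rr + e) − 1]/(1 − m) = [4.006 × (0.032 + 0) − 1] / (1 − 4.006) ≈ 0.290023.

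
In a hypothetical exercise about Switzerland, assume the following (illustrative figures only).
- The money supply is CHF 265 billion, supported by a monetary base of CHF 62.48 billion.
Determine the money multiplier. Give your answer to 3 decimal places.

The money multiplier is m = M / MB = 265 / 62.48 ≈ 4.24136.

4.241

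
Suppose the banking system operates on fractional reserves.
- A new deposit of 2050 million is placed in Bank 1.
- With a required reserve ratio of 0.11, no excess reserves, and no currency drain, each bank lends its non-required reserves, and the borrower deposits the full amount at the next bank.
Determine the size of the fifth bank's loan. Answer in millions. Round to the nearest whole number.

1145 million

Each bank lends a fraction (1 − rr) = 0.8900 of the deposit it receives, so Bank 5 receives 2050·0.8900^4 and lends 2050·0.8900^5 ≈ 1144.7322 million.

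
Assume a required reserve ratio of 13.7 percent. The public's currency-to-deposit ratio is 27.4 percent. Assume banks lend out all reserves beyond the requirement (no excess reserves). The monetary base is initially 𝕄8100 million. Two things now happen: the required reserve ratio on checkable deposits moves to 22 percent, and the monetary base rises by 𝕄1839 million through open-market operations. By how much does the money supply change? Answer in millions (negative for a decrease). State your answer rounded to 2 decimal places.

𝕄524.13 million

Before: m₁ = (1 + 0.274) / (0.137 + 0.274) ≈ 3.0997567, MB₁ = 8100, so M₁ = 3.0997567 × 8100 ≈ 25108.0293 million.
After: m₂ = (1 + 0.274) / (0.22 + 0.274) ≈ 2.5789474, MB₂ = 8100 + 1839 = 9939, so M₂ = 2.5789474 × 9939 ≈ 25632.1582 million.
ΔM = M₂ − M₁ = 25632.1582 − 25108.0293 = 524.1289 million.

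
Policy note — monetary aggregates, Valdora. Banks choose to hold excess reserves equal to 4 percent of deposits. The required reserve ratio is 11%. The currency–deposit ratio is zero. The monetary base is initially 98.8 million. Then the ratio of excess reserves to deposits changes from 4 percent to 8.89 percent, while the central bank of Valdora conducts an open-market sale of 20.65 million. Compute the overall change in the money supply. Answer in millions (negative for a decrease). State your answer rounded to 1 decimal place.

-265.8 million

Before: m₁ = 1 / (0.11 + 0.04) ≈ 6.6667, MB₁ = 98.8, so M₁ = 6.6667 × 98.8 ≈ 658.67 million.
After: m₂ = 1 / (0.11 + 0.0889) ≈ 5.0277, MB₂ = 98.8 − 20.65 = 78.15, so M₂ = 5.0277 × 78.15 ≈ 392.9148 million.
ΔM = M₂ − M₁ = 392.9148 − 658.67 = -265.7552 million.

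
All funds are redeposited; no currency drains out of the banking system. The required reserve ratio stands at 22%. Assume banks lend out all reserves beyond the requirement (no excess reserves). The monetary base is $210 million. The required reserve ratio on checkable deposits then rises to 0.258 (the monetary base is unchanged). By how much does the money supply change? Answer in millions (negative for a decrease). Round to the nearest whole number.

-141 million

Initially m₁ = 1 / (0.22) ≈ 4.5455, so M₁ = 4.5455 × 210 = 954.555 million.
After the change m₂ = 1 / (0.258) ≈ 3.8760, so M₂ = 3.8760 × 210 = 813.96 million.
ΔM = M₂ − M₁ = 813.96 − 954.555 = -140.595 million.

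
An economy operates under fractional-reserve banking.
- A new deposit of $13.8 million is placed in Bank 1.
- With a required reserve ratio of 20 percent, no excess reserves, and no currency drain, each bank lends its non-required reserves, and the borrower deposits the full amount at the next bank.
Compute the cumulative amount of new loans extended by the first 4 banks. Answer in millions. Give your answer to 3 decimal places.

$32.590 million

Bank i lends (1 − rr)^i of the original deposit: Bank 1 lends 13.8·0.8000 = 11.0400, Bank 2 lends 13.8·0.8000² = 8.8320, and so on.
Summing a geometric series: total = 13.8·[0.8000·(1 − 0.8000^4) / (1 − 0.8000)] ≈ 32.5901 million.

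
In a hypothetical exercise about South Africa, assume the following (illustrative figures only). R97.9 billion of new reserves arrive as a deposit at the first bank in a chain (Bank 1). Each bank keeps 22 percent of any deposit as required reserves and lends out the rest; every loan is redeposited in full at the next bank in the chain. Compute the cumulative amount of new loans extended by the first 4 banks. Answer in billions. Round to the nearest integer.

R219 billion

Bank i lends (1 − rr)^i of the original deposit: Bank 1 lends 97.9·0.7800 = 76.3620, Bank 2 lends 97.9·0.7800² ≈ 59.5624, and so on.
Summing a geometric series: total = 97.9·[0.7800·(1 − 0.7800^4) / (1 − 0.7800)] ≈ 218.6207 billion.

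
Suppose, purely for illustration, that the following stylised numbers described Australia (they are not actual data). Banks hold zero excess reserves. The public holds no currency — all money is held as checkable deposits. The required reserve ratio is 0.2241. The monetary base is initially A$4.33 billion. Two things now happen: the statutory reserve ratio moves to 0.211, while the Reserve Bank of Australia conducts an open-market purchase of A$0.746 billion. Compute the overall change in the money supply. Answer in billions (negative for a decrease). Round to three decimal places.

A$4.735 billion

Before: m₁ = 1 / (0.2241) ≈ 4.46229, MB₁ = 4.33, so M₁ = 4.46229 × 4.33 ≈ 19.3217 billion.
After: m₂ = 1 / (0.211) ≈ 4.73934, MB₂ = 4.33 + 0.746 = 5.076, so M₂ = 4.73934 × 5.076 ≈ 24.0569 billion.
ΔM = M₂ − M₁ = 24.0569 − 19.3217 = 4.7352 billion.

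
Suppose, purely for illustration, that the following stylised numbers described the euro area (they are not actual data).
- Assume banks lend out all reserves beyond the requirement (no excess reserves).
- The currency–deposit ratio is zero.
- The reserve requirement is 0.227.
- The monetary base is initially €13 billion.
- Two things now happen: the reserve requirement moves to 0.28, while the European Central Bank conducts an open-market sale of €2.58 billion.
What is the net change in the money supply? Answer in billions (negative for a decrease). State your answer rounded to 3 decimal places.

-20.054 billion

Before: m₁ = 1 / (0.227) ≈ 4.405286, MB₁ = 13, so M₁ = 4.405286 × 13 ≈ 57.2687 billion.
After: m₂ = 1 / (0.28) ≈ 3.571429, MB₂ = 13 − 2.58 = 10.42, so M₂ = 3.571429 × 10.42 ≈ 37.2143 billion.
ΔM = M₂ − M₁ = 37.2143 − 57.2687 = -20.0544 billion.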